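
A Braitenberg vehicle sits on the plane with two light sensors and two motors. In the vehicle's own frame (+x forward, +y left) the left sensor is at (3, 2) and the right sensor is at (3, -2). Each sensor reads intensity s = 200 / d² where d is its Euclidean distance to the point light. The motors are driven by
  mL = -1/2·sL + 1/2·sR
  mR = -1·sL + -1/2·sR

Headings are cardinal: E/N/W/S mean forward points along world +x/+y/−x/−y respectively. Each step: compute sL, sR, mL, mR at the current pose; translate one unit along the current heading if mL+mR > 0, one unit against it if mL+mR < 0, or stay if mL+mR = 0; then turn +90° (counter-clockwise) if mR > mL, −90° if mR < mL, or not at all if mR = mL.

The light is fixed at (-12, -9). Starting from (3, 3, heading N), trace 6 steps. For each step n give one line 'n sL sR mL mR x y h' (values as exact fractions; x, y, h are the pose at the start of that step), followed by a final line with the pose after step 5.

0 100/197 100/257 -3000/50629 -35550/50629 3 3 N
1 200/493 40/81 1760/39933 -26060/39933 3 2 E
2 5/8 25/26 35/208 -115/104 2 2 S
3 200/221 200/317 -9600/70057 -85500/70057 2 3 W
4 100/197 100/257 -3000/50629 -35550/50629 3 3 N
5 200/493 40/81 1760/39933 -26060/39933 3 2 E
final 2 2 S

n=0: pose=(3,3,N); sL=100/197, sR=100/257; mL=-3000/50629, mR=-35550/50629; mL+mR=-150/197 → advance -1; mR−mL=-32550/50629 → turn -1·90°
n=1: pose=(3,2,E); sL=200/493, sR=40/81; mL=1760/39933, mR=-26060/39933; mL+mR=-300/493 → advance -1; mR−mL=-27820/39933 → turn -1·90°
n=2: pose=(2,2,S); sL=5/8, sR=25/26; mL=35/208, mR=-115/104; mL+mR=-15/16 → advance -1; mR−mL=-265/208 → turn -1·90°
n=3: pose=(2,3,W); sL=200/221, sR=200/317; mL=-9600/70057, mR=-85500/70057; mL+mR=-300/221 → advance -1; mR−mL=-75900/70057 → turn -1·90°
n=4: pose=(3,3,N); sL=100/197, sR=100/257; mL=-3000/50629, mR=-35550/50629; mL+mR=-150/197 → advance -1; mR−mL=-32550/50629 → turn -1·90°
n=5: pose=(3,2,E); sL=200/493, sR=40/81; mL=1760/39933, mR=-26060/39933; mL+mR=-300/493 → advance -1; mR−mL=-27820/39933 → turn -1·90°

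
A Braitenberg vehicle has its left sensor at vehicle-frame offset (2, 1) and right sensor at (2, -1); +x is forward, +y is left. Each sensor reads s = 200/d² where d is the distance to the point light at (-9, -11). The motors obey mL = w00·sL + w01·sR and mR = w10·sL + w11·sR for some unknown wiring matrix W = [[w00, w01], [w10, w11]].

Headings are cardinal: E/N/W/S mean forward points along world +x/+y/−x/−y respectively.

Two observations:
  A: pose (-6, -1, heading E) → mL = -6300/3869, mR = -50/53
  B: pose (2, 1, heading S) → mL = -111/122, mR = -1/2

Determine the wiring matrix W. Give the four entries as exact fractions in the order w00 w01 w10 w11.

-1/2 -1/2 0 -1/2

obs A: pose=(-6,-1,E) → sL=100/73, sR=100/53, mL=-6300/3869, mR=-50/53
obs B: pose=(2,1,S) → sL=50/61, sR=1, mL=-111/122, mR=-1/2
sensor matrix S = [[100/73, 100/53], [50/61, 1]]; det S = -41700/236009
solve [mL_A; mL_B] = S·[w00; w01] and [mR_A; mR_B] = S·[w10; w11]:
  w00 = -1/2, w01 = -1/2, w10 = 0, w11 = -1/2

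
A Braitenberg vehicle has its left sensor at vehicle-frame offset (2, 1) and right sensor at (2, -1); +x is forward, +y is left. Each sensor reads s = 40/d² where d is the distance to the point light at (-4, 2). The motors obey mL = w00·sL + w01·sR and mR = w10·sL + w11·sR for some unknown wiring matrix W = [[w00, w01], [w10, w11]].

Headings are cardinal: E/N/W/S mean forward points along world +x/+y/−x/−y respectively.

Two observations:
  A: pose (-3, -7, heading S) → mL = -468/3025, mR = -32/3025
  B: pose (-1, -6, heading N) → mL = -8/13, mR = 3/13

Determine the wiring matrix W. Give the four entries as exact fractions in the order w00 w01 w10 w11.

obs A: pose=(-3,-7,S) → sL=8/25, sR=40/121, mL=-468/3025, mR=-32/3025
obs B: pose=(-1,-6,N) → sL=1, sR=10/13, mL=-8/13, mR=3/13
sensor matrix S = [[8/25, 40/121], [1, 10/13]]; det S = -664/7865
solve [mL_A; mL_B] = S·[w00; w01] and [mR_A; mR_B] = S·[w10; w11]:
  w00 = -1, w01 = 1/2, w10 = 1, w11 = -1

-1 1/2 1 -1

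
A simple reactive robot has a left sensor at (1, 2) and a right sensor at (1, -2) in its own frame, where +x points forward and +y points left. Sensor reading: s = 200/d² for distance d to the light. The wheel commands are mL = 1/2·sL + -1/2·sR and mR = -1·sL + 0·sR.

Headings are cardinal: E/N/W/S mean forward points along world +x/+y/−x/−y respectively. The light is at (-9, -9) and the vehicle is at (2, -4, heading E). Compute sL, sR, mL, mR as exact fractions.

left sensor world pos  = (3, -2); dL² = 193
right sensor world pos = (3, -6); dR² = 153
sL = 200/193 = 200/193
sR = 200/153 = 200/153
mL = 1/2·sL + -1/2·sR = -4000/29529
mR = -1·sL + 0·sR = -200/193

200/193 200/153 -4000/29529 -200/193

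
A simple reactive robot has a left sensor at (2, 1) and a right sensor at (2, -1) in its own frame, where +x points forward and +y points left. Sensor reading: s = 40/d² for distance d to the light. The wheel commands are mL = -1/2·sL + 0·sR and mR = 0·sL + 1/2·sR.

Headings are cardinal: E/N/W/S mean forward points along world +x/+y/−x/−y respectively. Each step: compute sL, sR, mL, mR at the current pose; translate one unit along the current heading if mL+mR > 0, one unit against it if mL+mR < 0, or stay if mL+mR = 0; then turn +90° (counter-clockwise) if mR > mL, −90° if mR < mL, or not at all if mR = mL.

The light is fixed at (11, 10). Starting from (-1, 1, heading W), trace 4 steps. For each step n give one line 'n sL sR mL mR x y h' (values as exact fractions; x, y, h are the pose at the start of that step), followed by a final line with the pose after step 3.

0 5/37 2/13 -5/74 1/13 -1 1 W
1 8/53 40/317 -4/53 20/317 -2 1 S
2 4/17 20/101 -2/17 10/101 -2 2 E
3 40/261 8/41 -20/261 4/41 -3 2 N
final -3 3 W

n=0: pose=(-1,1,W); sL=5/37, sR=2/13; mL=-5/74, mR=1/13; mL+mR=9/962 → advance +1; mR−mL=139/962 → turn +1·90°
n=1: pose=(-2,1,S); sL=8/53, sR=40/317; mL=-4/53, mR=20/317; mL+mR=-208/16801 → advance -1; mR−mL=2328/16801 → turn +1·90°
n=2: pose=(-2,2,E); sL=4/17, sR=20/101; mL=-2/17, mR=10/101; mL+mR=-32/1717 → advance -1; mR−mL=372/1717 → turn +1·90°
n=3: pose=(-3,2,N); sL=40/261, sR=8/41; mL=-20/261, mR=4/41; mL+mR=224/10701 → advance +1; mR−mL=1864/10701 → turn +1·90°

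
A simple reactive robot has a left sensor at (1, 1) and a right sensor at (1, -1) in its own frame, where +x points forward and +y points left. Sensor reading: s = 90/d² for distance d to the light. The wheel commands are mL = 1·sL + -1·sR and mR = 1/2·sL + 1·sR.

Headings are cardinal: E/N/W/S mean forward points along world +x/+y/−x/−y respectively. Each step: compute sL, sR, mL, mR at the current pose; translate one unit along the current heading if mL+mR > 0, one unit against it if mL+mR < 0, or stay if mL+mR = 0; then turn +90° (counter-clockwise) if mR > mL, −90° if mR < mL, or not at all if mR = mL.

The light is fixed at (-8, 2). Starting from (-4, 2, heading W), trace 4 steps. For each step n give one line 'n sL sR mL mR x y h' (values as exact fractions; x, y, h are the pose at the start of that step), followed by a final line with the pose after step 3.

0 9 9 0 27/2 -4 2 W
1 90/17 18 -216/17 351/17 -5 2 S
2 45/8 9/2 9/8 117/16 -5 1 E
3 10 18/5 32/5 43/5 -4 1 N
final -4 2 W

n=0: pose=(-4,2,W); sL=9, sR=9; mL=0, mR=27/2; mL+mR=27/2 → advance +1; mR−mL=27/2 → turn +1·90°
n=1: pose=(-5,2,S); sL=90/17, sR=18; mL=-216/17, mR=351/17; mL+mR=135/17 → advance +1; mR−mL=567/17 → turn +1·90°
n=2: pose=(-5,1,E); sL=45/8, sR=9/2; mL=9/8, mR=117/16; mL+mR=135/16 → advance +1; mR−mL=99/16 → turn +1·90°
n=3: pose=(-4,1,N); sL=10, sR=18/5; mL=32/5, mR=43/5; mL+mR=15 → advance +1; mR−mL=11/5 → turn +1·90°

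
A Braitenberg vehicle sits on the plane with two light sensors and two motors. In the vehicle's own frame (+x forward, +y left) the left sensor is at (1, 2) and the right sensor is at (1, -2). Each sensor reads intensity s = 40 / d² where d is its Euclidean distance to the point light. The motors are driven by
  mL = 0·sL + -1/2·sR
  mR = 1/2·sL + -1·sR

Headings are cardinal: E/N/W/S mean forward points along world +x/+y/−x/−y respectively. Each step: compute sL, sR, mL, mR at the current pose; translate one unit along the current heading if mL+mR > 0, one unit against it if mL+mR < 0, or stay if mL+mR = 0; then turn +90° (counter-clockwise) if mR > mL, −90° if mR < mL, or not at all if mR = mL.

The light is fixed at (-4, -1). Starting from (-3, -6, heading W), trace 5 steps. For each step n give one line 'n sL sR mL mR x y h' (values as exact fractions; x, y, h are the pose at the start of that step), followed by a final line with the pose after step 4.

0 40/49 40/9 -20/9 -1780/441 -3 -6 W
1 5/2 5/4 -5/8 0 -2 -6 N
2 8/13 40/17 -20/17 -452/221 -2 -7 W
3 20/13 4/5 -2/5 -2/65 -1 -7 N
4 8/17 40/29 -20/29 -564/493 -1 -8 W
final 0 -8 N

n=0: pose=(-3,-6,W); sL=40/49, sR=40/9; mL=-20/9, mR=-1780/441; mL+mR=-920/147 → advance -1; mR−mL=-800/441 → turn -1·90°
n=1: pose=(-2,-6,N); sL=5/2, sR=5/4; mL=-5/8, mR=0; mL+mR=-5/8 → advance -1; mR−mL=5/8 → turn +1·90°
n=2: pose=(-2,-7,W); sL=8/13, sR=40/17; mL=-20/17, mR=-452/221; mL+mR=-712/221 → advance -1; mR−mL=-192/221 → turn -1·90°
n=3: pose=(-1,-7,N); sL=20/13, sR=4/5; mL=-2/5, mR=-2/65; mL+mR=-28/65 → advance -1; mR−mL=24/65 → turn +1·90°
n=4: pose=(-1,-8,W); sL=8/17, sR=40/29; mL=-20/29, mR=-564/493; mL+mR=-904/493 → advance -1; mR−mL=-224/493 → turn -1·90°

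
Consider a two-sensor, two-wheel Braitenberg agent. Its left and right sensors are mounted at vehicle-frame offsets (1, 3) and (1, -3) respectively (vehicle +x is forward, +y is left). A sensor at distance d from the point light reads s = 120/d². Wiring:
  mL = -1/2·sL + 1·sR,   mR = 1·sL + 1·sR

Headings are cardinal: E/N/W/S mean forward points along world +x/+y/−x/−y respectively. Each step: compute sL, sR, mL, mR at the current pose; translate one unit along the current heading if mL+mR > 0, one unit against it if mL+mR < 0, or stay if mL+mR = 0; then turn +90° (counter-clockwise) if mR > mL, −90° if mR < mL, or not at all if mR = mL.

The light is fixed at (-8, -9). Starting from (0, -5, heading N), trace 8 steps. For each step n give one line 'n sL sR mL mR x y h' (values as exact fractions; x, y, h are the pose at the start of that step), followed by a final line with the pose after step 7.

n=0: pose=(0,-5,N); sL=12/5, sR=60/73; mL=-138/365, mR=1176/365; mL+mR=1038/365 → advance +1; mR−mL=18/5 → turn +1·90°
n=1: pose=(0,-4,W); sL=120/53, sR=120/113; mL=-420/5989, mR=19920/5989; mL+mR=19500/5989 → advance +1; mR−mL=180/53 → turn +1·90°
n=2: pose=(-1,-4,S); sL=30/29, sR=15/4; mL=375/116, mR=555/116; mL+mR=465/58 → advance +1; mR−mL=45/29 → turn +1·90°
n=3: pose=(-1,-5,E); sL=120/113, sR=24/13; mL=1932/1469, mR=4272/1469; mL+mR=6204/1469 → advance +1; mR−mL=180/113 → turn +1·90°
n=4: pose=(0,-5,N); sL=12/5, sR=60/73; mL=-138/365, mR=1176/365; mL+mR=1038/365 → advance +1; mR−mL=18/5 → turn +1·90°
n=5: pose=(0,-4,W); sL=120/53, sR=120/113; mL=-420/5989, mR=19920/5989; mL+mR=19500/5989 → advance +1; mR−mL=180/53 → turn +1·90°
n=6: pose=(-1,-4,S); sL=30/29, sR=15/4; mL=375/116, mR=555/116; mL+mR=465/58 → advance +1; mR−mL=45/29 → turn +1·90°
n=7: pose=(-1,-5,E); sL=120/113, sR=24/13; mL=1932/1469, mR=4272/1469; mL+mR=6204/1469 → advance +1; mR−mL=180/113 → turn +1·90°

0 12/5 60/73 -138/365 1176/365 0 -5 N
1 120/53 120/113 -420/5989 19920/5989 0 -4 W
2 30/29 15/4 375/116 555/116 -1 -4 S
3 120/113 24/13 1932/1469 4272/1469 -1 -5 E
4 12/5 60/73 -138/365 1176/365 0 -5 N
5 120/53 120/113 -420/5989 19920/5989 0 -4 W
6 30/29 15/4 375/116 555/116 -1 -4 S
7 120/113 24/13 1932/1469 4272/1469 -1 -5 E
final 0 -5 N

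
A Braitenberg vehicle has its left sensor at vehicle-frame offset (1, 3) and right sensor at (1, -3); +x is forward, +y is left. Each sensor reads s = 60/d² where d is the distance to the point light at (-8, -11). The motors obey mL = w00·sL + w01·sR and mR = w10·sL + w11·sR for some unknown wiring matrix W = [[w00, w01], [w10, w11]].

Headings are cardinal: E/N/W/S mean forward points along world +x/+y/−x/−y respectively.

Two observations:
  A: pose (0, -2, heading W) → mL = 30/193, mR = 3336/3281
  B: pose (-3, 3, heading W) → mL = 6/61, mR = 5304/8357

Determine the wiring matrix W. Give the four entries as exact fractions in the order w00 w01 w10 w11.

obs A: pose=(0,-2,W) → sL=12/17, sR=60/193, mL=30/193, mR=3336/3281
obs B: pose=(-3,3,W) → sL=60/137, sR=12/61, mL=6/61, mR=5304/8357
sensor matrix S = [[12/17, 60/193], [60/137, 12/61]]; det S = 74304/27419317
solve [mL_A; mL_B] = S·[w00; w01] and [mR_A; mR_B] = S·[w10; w11]:
  w00 = 0, w01 = 1/2, w10 = 1, w11 = 1

0 1/2 1 1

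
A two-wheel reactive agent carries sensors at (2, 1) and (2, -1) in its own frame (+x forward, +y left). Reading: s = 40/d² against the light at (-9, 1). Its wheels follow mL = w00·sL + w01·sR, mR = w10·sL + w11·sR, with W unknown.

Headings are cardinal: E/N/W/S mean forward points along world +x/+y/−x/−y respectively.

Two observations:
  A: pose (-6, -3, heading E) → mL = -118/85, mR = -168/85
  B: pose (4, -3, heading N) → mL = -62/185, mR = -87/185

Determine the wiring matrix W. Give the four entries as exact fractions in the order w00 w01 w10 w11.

obs A: pose=(-6,-3,E) → sL=20/17, sR=4/5, mL=-118/85, mR=-168/85
obs B: pose=(4,-3,N) → sL=10/37, sR=1/5, mL=-62/185, mR=-87/185
sensor matrix S = [[20/17, 4/5], [10/37, 1/5]]; det S = 12/629
solve [mL_A; mL_B] = S·[w00; w01] and [mR_A; mR_B] = S·[w10; w11]:
  w00 = -1/2, w01 = -1, w10 = -1, w11 = -1

-1/2 -1 -1 -1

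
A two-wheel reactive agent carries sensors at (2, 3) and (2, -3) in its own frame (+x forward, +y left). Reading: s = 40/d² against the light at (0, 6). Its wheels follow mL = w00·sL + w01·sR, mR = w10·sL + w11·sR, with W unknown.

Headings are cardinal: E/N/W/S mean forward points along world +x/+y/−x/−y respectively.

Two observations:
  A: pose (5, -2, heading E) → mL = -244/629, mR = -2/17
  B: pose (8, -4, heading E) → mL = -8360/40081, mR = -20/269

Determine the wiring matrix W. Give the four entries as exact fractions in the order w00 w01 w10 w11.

-1/2 -1/2 0 -1/2

obs A: pose=(5,-2,E) → sL=20/37, sR=4/17, mL=-244/629, mR=-2/17
obs B: pose=(8,-4,E) → sL=40/149, sR=40/269, mL=-8360/40081, mR=-20/269
sensor matrix S = [[20/37, 4/17], [40/149, 40/269]]; det S = 433920/25210949
solve [mL_A; mL_B] = S·[w00; w01] and [mR_A; mR_B] = S·[w10; w11]:
  w00 = -1/2, w01 = -1/2, w10 = 0, w11 = -1/2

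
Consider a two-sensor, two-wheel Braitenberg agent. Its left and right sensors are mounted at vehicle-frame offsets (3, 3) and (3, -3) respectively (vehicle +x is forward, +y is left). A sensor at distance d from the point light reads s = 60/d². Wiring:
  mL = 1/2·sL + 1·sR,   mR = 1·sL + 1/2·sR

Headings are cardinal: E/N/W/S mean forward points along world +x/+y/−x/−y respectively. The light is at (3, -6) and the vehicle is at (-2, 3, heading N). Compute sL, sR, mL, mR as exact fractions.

15/52 15/37 2115/3848 945/1924

left sensor world pos  = (-5, 6); dL² = 208
right sensor world pos = (1, 6); dR² = 148
sL = 60/208 = 15/52
sR = 60/148 = 15/37
mL = 1/2·sL + 1·sR = 2115/3848
mR = 1·sL + 1/2·sR = 945/1924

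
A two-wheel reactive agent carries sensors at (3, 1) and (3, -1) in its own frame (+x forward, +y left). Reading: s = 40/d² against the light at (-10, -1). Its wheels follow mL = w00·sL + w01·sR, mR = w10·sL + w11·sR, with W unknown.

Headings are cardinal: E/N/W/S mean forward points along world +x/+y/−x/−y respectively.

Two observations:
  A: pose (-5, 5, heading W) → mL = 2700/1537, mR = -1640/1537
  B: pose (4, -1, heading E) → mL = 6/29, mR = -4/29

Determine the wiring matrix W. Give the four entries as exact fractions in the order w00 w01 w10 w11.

obs A: pose=(-5,5,W) → sL=40/29, sR=40/53, mL=2700/1537, mR=-1640/1537
obs B: pose=(4,-1,E) → sL=4/29, sR=4/29, mL=6/29, mR=-4/29
sensor matrix S = [[40/29, 40/53], [4/29, 4/29]]; det S = 3840/44573
solve [mL_A; mL_B] = S·[w00; w01] and [mR_A; mR_B] = S·[w10; w11]:
  w00 = 1, w01 = 1/2, w10 = -1/2, w11 = -1/2

1 1/2 -1/2 -1/2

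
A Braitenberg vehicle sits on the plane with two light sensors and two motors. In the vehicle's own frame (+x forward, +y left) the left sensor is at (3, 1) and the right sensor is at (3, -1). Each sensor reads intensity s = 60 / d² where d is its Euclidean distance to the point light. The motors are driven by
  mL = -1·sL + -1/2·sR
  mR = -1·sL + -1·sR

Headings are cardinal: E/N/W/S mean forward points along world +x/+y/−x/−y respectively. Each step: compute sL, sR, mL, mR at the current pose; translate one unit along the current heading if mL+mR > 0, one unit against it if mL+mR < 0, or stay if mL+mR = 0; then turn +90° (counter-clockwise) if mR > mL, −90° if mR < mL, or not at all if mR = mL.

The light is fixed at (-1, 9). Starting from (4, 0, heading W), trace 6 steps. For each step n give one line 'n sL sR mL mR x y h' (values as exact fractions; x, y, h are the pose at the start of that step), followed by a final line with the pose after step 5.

0 15/26 15/17 -225/221 -645/442 4 0 W
1 60/61 12/17 -1386/1037 -1752/1037 5 0 N
2 10/27 30/101 -1415/2727 -1820/2727 5 -1 E
3 12/41 12/37 -690/1517 -936/1517 4 -1 S
4 15/26 15/17 -225/221 -645/442 4 0 W
5 60/61 12/17 -1386/1037 -1752/1037 5 0 N
final 5 -1 E

n=0: pose=(4,0,W); sL=15/26, sR=15/17; mL=-225/221, mR=-645/442; mL+mR=-1095/442 → advance -1; mR−mL=-15/34 → turn -1·90°
n=1: pose=(5,0,N); sL=60/61, sR=12/17; mL=-1386/1037, mR=-1752/1037; mL+mR=-3138/1037 → advance -1; mR−mL=-6/17 → turn -1·90°
n=2: pose=(5,-1,E); sL=10/27, sR=30/101; mL=-1415/2727, mR=-1820/2727; mL+mR=-3235/2727 → advance -1; mR−mL=-15/101 → turn -1·90°
n=3: pose=(4,-1,S); sL=12/41, sR=12/37; mL=-690/1517, mR=-936/1517; mL+mR=-1626/1517 → advance -1; mR−mL=-6/37 → turn -1·90°
n=4: pose=(4,0,W); sL=15/26, sR=15/17; mL=-225/221, mR=-645/442; mL+mR=-1095/442 → advance -1; mR−mL=-15/34 → turn -1·90°
n=5: pose=(5,0,N); sL=60/61, sR=12/17; mL=-1386/1037, mR=-1752/1037; mL+mR=-3138/1037 → advance -1; mR−mL=-6/17 → turn -1·90°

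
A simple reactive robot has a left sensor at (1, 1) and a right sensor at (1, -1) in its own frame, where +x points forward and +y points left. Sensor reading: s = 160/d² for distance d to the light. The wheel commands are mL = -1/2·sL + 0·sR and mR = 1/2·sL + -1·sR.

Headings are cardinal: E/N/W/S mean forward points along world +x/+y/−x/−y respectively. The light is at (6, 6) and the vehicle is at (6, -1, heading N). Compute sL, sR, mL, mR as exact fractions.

160/37 160/37 -80/37 -80/37

left sensor world pos  = (5, 0); dL² = 37
right sensor world pos = (7, 0); dR² = 37
sL = 160/37 = 160/37
sR = 160/37 = 160/37
mL = -1/2·sL + 0·sR = -80/37
mR = 1/2·sL + -1·sR = -80/37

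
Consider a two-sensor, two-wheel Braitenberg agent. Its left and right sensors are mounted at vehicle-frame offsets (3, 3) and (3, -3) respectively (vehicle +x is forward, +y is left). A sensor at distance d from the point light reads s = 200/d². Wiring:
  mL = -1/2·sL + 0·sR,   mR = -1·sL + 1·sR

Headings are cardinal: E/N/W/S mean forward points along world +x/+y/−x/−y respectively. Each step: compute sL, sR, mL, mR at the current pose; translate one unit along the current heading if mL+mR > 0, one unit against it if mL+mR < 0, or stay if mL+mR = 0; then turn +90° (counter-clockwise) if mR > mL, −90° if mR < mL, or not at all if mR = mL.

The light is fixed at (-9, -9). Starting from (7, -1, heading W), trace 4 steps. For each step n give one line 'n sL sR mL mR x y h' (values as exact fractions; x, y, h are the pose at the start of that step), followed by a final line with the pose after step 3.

0 100/97 20/29 -50/97 -960/2813 7 -1 W
1 8/17 200/221 -4/17 96/221 8 -1 S
2 2/5 25/52 -1/5 21/260 8 -2 E
3 200/269 200/461 -100/269 -38400/124009 7 -2 N
final 7 -3 W

n=0: pose=(7,-1,W); sL=100/97, sR=20/29; mL=-50/97, mR=-960/2813; mL+mR=-2410/2813 → advance -1; mR−mL=490/2813 → turn +1·90°
n=1: pose=(8,-1,S); sL=8/17, sR=200/221; mL=-4/17, mR=96/221; mL+mR=44/221 → advance +1; mR−mL=148/221 → turn +1·90°
n=2: pose=(8,-2,E); sL=2/5, sR=25/52; mL=-1/5, mR=21/260; mL+mR=-31/260 → advance -1; mR−mL=73/260 → turn +1·90°
n=3: pose=(7,-2,N); sL=200/269, sR=200/461; mL=-100/269, mR=-38400/124009; mL+mR=-84500/124009 → advance -1; mR−mL=7700/124009 → turn +1·90°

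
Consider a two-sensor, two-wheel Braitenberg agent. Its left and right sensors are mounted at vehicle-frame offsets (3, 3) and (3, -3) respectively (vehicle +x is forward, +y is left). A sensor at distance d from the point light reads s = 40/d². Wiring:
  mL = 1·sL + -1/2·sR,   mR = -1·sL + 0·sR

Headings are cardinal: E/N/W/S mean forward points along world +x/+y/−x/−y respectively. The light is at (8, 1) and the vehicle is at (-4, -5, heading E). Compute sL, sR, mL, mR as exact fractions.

4/9 20/81 26/81 -4/9

left sensor world pos  = (-1, -2); dL² = 90
right sensor world pos = (-1, -8); dR² = 162
sL = 40/90 = 4/9
sR = 40/162 = 20/81
mL = 1·sL + -1/2·sR = 26/81
mR = -1·sL + 0·sR = -4/9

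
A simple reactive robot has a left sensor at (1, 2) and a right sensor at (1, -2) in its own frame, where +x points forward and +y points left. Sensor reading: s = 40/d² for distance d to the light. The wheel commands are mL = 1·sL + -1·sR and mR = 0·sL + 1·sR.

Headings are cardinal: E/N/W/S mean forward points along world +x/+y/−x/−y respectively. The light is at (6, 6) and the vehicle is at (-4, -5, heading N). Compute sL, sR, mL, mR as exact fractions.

left sensor world pos  = (-6, -4); dL² = 244
right sensor world pos = (-2, -4); dR² = 164
sL = 40/244 = 10/61
sR = 40/164 = 10/41
mL = 1·sL + -1·sR = -200/2501
mR = 0·sL + 1·sR = 10/41

10/61 10/41 -200/2501 10/41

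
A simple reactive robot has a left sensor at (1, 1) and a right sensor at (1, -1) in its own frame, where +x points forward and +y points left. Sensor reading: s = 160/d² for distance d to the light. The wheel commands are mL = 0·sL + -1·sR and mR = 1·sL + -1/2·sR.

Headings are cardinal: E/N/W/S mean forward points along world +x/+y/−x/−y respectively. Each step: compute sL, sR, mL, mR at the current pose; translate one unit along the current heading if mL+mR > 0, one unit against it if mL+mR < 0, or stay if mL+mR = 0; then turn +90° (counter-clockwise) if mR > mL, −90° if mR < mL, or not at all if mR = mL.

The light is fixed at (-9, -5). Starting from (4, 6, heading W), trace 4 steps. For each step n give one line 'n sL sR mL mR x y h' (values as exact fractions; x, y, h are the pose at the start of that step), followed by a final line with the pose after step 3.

n=0: pose=(4,6,W); sL=40/61, sR=5/9; mL=-5/9, mR=415/1098; mL+mR=-65/366 → advance -1; mR−mL=1025/1098 → turn +1·90°
n=1: pose=(5,6,S); sL=32/65, sR=160/269; mL=-160/269, mR=3408/17485; mL+mR=-6992/17485 → advance -1; mR−mL=13808/17485 → turn +1·90°
n=2: pose=(5,7,E); sL=80/197, sR=80/173; mL=-80/173, mR=5960/34081; mL+mR=-9800/34081 → advance -1; mR−mL=21720/34081 → turn +1·90°
n=3: pose=(4,7,N); sL=160/313, sR=32/73; mL=-32/73, mR=6672/22849; mL+mR=-3344/22849 → advance -1; mR−mL=16688/22849 → turn +1·90°

0 40/61 5/9 -5/9 415/1098 4 6 W
1 32/65 160/269 -160/269 3408/17485 5 6 S
2 80/197 80/173 -80/173 5960/34081 5 7 E
3 160/313 32/73 -32/73 6672/22849 4 7 N
final 4 6 W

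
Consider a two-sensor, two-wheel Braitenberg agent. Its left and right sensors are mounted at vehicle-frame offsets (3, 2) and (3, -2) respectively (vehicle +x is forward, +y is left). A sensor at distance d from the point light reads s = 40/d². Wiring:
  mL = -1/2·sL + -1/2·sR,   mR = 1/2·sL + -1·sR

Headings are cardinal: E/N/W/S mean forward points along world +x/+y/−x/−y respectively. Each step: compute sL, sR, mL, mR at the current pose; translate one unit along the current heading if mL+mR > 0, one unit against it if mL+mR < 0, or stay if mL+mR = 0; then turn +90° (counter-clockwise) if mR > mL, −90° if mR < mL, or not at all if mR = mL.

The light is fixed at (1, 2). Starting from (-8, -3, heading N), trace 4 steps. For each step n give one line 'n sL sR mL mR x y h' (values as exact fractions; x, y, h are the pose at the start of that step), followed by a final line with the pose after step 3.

0 8/25 40/53 -712/1325 -788/1325 -8 -3 N
1 10/13 2/5 -38/65 -1/65 -8 -4 E
2 40/153 40/73 -4520/11169 -4660/11169 -9 -4 N
3 20/37 4/13 -204/481 -18/481 -9 -5 E
final -10 -5 N

n=0: pose=(-8,-3,N); sL=8/25, sR=40/53; mL=-712/1325, mR=-788/1325; mL+mR=-60/53 → advance -1; mR−mL=-76/1325 → turn -1·90°
n=1: pose=(-8,-4,E); sL=10/13, sR=2/5; mL=-38/65, mR=-1/65; mL+mR=-3/5 → advance -1; mR−mL=37/65 → turn +1·90°
n=2: pose=(-9,-4,N); sL=40/153, sR=40/73; mL=-4520/11169, mR=-4660/11169; mL+mR=-60/73 → advance -1; mR−mL=-140/11169 → turn -1·90°
n=3: pose=(-9,-5,E); sL=20/37, sR=4/13; mL=-204/481, mR=-18/481; mL+mR=-6/13 → advance -1; mR−mL=186/481 → turn +1·90°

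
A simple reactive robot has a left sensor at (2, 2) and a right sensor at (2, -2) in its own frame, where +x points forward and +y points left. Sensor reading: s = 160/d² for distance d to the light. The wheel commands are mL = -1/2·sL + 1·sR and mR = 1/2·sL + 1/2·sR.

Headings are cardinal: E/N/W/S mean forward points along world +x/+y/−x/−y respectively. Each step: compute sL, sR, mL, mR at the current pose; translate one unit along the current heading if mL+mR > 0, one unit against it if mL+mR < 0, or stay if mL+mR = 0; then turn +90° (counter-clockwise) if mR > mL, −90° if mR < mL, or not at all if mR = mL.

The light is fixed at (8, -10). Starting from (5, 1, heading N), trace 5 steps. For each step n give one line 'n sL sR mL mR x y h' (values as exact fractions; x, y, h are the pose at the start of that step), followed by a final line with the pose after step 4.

n=0: pose=(5,1,N); sL=80/97, sR=16/17; mL=872/1649, mR=1456/1649; mL+mR=24/17 → advance +1; mR−mL=584/1649 → turn +1·90°
n=1: pose=(5,2,W); sL=32/25, sR=160/221; mL=464/5525, mR=5536/5525; mL+mR=240/221 → advance +1; mR−mL=5072/5525 → turn +1·90°
n=2: pose=(4,2,S); sL=20/13, sR=20/17; mL=90/221, mR=300/221; mL+mR=30/17 → advance +1; mR−mL=210/221 → turn +1·90°
n=3: pose=(4,1,E); sL=160/173, sR=32/17; mL=4176/2941, mR=4128/2941; mL+mR=48/17 → advance +1; mR−mL=-48/2941 → turn -1·90°
n=4: pose=(5,1,S); sL=80/41, sR=80/53; mL=1160/2173, mR=3760/2173; mL+mR=120/53 → advance +1; mR−mL=2600/2173 → turn +1·90°

0 80/97 16/17 872/1649 1456/1649 5 1 N
1 32/25 160/221 464/5525 5536/5525 5 2 W
2 20/13 20/17 90/221 300/221 4 2 S
3 160/173 32/17 4176/2941 4128/2941 4 1 E
4 80/41 80/53 1160/2173 3760/2173 5 1 S
final 5 0 E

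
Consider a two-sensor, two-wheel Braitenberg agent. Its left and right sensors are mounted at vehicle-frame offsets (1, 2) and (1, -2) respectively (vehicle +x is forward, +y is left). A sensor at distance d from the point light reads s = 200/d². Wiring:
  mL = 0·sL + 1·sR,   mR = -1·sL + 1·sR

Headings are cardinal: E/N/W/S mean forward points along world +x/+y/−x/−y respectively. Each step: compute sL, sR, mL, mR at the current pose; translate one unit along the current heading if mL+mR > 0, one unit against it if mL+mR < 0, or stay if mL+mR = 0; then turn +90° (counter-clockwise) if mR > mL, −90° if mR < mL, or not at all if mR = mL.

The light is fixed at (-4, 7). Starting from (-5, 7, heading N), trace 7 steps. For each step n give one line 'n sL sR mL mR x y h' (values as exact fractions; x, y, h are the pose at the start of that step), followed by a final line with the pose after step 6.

0 20 100 100 80 -5 7 N
1 200/9 200 200 1600/9 -5 8 E
2 50 50 50 0 -4 8 S
3 40 40 40 0 -4 7 W
4 20 100 100 80 -5 7 N
5 200/9 200 200 1600/9 -5 8 E
6 50 50 50 0 -4 8 S
final -4 7 W

n=0: pose=(-5,7,N); sL=20, sR=100; mL=100, mR=80; mL+mR=180 → advance +1; mR−mL=-20 → turn -1·90°
n=1: pose=(-5,8,E); sL=200/9, sR=200; mL=200, mR=1600/9; mL+mR=3400/9 → advance +1; mR−mL=-200/9 → turn -1·90°
n=2: pose=(-4,8,S); sL=50, sR=50; mL=50, mR=0; mL+mR=50 → advance +1; mR−mL=-50 → turn -1·90°
n=3: pose=(-4,7,W); sL=40, sR=40; mL=40, mR=0; mL+mR=40 → advance +1; mR−mL=-40 → turn -1·90°
n=4: pose=(-5,7,N); sL=20, sR=100; mL=100, mR=80; mL+mR=180 → advance +1; mR−mL=-20 → turn -1·90°
n=5: pose=(-5,8,E); sL=200/9, sR=200; mL=200, mR=1600/9; mL+mR=3400/9 → advance +1; mR−mL=-200/9 → turn -1·90°
n=6: pose=(-4,8,S); sL=50, sR=50; mL=50, mR=0; mL+mR=50 → advance +1; mR−mL=-50 → turn -1·90°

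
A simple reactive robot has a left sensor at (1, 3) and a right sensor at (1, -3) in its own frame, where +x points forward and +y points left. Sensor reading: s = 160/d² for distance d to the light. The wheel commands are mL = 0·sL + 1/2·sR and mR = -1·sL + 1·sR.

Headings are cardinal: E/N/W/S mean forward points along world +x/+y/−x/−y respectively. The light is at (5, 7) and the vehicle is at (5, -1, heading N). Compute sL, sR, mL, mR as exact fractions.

left sensor world pos  = (2, 0); dL² = 58
right sensor world pos = (8, 0); dR² = 58
sL = 160/58 = 80/29
sR = 160/58 = 80/29
mL = 0·sL + 1/2·sR = 40/29
mR = -1·sL + 1·sR = 0

80/29 80/29 40/29 0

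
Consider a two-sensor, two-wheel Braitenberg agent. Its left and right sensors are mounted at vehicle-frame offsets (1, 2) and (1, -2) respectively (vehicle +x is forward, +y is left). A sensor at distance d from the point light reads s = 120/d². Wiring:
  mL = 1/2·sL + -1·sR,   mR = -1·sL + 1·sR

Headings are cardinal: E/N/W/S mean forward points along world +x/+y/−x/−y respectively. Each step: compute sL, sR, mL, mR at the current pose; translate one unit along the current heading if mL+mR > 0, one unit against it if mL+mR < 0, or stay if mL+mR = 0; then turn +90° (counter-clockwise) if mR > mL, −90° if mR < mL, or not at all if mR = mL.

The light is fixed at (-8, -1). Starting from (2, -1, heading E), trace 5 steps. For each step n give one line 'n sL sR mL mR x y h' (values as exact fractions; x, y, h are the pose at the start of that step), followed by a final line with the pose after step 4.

n=0: pose=(2,-1,E); sL=24/25, sR=24/25; mL=-12/25, mR=0; mL+mR=-12/25 → advance -1; mR−mL=12/25 → turn +1·90°
n=1: pose=(1,-1,N); sL=12/5, sR=60/61; mL=66/305, mR=-432/305; mL+mR=-6/5 → advance -1; mR−mL=-498/305 → turn -1·90°
n=2: pose=(1,-2,E); sL=120/101, sR=120/109; mL=-5580/11009, mR=-960/11009; mL+mR=-60/101 → advance -1; mR−mL=4620/11009 → turn +1·90°
n=3: pose=(0,-2,N); sL=10/3, sR=6/5; mL=7/15, mR=-32/15; mL+mR=-5/3 → advance -1; mR−mL=-13/5 → turn -1·90°
n=4: pose=(0,-3,E); sL=40/27, sR=120/97; mL=-1300/2619, mR=-640/2619; mL+mR=-20/27 → advance -1; mR−mL=220/873 → turn +1·90°

0 24/25 24/25 -12/25 0 2 -1 E
1 12/5 60/61 66/305 -432/305 1 -1 N
2 120/101 120/109 -5580/11009 -960/11009 1 -2 E
3 10/3 6/5 7/15 -32/15 0 -2 N
4 40/27 120/97 -1300/2619 -640/2619 0 -3 E
final -1 -3 N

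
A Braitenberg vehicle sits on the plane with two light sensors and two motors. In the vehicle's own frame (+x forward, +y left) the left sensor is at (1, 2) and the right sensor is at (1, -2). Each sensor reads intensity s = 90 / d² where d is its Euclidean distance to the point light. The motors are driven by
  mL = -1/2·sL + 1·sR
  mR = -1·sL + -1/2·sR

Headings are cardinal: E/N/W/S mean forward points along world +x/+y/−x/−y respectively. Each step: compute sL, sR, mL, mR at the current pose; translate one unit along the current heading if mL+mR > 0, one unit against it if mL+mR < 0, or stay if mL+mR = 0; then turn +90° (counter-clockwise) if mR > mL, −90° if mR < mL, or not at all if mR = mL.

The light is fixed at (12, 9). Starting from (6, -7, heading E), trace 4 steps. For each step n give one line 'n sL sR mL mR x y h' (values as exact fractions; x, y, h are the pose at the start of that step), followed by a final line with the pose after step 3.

0 90/221 90/349 4185/77129 -41355/77129 6 -7 E
1 45/157 9/37 1161/11618 -4743/11618 5 -7 S
2 90/353 90/233 21285/82249 -36855/82249 5 -6 W
3 9/26 45/106 693/2756 -1539/2756 6 -6 N
final 6 -7 E

n=0: pose=(6,-7,E); sL=90/221, sR=90/349; mL=4185/77129, mR=-41355/77129; mL+mR=-37170/77129 → advance -1; mR−mL=-45540/77129 → turn -1·90°
n=1: pose=(5,-7,S); sL=45/157, sR=9/37; mL=1161/11618, mR=-4743/11618; mL+mR=-1791/5809 → advance -1; mR−mL=-2952/5809 → turn -1·90°
n=2: pose=(5,-6,W); sL=90/353, sR=90/233; mL=21285/82249, mR=-36855/82249; mL+mR=-15570/82249 → advance -1; mR−mL=-58140/82249 → turn -1·90°
n=3: pose=(6,-6,N); sL=9/26, sR=45/106; mL=693/2756, mR=-1539/2756; mL+mR=-423/1378 → advance -1; mR−mL=-558/689 → turn -1·90°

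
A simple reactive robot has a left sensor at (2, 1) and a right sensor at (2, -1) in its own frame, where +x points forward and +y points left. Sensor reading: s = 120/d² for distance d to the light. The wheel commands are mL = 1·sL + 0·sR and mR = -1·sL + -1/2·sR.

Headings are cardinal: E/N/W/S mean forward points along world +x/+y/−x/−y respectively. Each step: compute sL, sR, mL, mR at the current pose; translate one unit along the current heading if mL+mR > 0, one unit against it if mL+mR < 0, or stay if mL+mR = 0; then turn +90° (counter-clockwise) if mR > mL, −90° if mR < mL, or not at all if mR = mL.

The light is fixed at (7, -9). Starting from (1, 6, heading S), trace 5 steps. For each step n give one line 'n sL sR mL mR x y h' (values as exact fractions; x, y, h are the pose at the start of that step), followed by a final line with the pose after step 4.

0 60/97 60/109 60/97 -9450/10573 1 6 S
1 120/289 120/353 120/289 -59700/102017 1 7 W
2 1/3 6/17 1/3 -26/51 2 7 N
3 24/53 24/41 24/53 -1620/2173 2 6 E
4 60/97 60/109 60/97 -9450/10573 1 6 S
final 1 7 W

n=0: pose=(1,6,S); sL=60/97, sR=60/109; mL=60/97, mR=-9450/10573; mL+mR=-30/109 → advance -1; mR−mL=-15990/10573 → turn -1·90°
n=1: pose=(1,7,W); sL=120/289, sR=120/353; mL=120/289, mR=-59700/102017; mL+mR=-60/353 → advance -1; mR−mL=-102060/102017 → turn -1·90°
n=2: pose=(2,7,N); sL=1/3, sR=6/17; mL=1/3, mR=-26/51; mL+mR=-3/17 → advance -1; mR−mL=-43/51 → turn -1·90°
n=3: pose=(2,6,E); sL=24/53, sR=24/41; mL=24/53, mR=-1620/2173; mL+mR=-12/41 → advance -1; mR−mL=-2604/2173 → turn -1·90°
n=4: pose=(1,6,S); sL=60/97, sR=60/109; mL=60/97, mR=-9450/10573; mL+mR=-30/109 → advance -1; mR−mL=-15990/10573 → turn -1·90°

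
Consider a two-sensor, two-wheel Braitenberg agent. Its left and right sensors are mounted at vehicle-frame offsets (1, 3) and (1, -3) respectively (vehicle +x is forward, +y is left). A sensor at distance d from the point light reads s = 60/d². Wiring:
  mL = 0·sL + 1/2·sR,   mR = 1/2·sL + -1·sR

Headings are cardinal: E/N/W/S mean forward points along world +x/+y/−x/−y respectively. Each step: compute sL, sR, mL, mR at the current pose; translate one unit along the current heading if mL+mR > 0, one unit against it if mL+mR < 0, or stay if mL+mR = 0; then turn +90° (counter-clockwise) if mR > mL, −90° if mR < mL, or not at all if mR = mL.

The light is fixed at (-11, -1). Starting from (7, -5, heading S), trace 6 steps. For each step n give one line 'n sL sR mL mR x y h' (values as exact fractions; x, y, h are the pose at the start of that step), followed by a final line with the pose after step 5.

n=0: pose=(7,-5,S); sL=30/233, sR=6/25; mL=3/25, mR=-1023/5825; mL+mR=-324/5825 → advance -1; mR−mL=-1722/5825 → turn -1·90°
n=1: pose=(7,-4,W); sL=12/65, sR=60/289; mL=30/289, mR=-2166/18785; mL+mR=-216/18785 → advance -1; mR−mL=-4116/18785 → turn -1·90°
n=2: pose=(8,-4,N); sL=3/13, sR=15/122; mL=15/244, mR=-6/793; mL+mR=171/3172 → advance +1; mR−mL=-219/3172 → turn -1·90°
n=3: pose=(8,-3,E); sL=60/401, sR=12/85; mL=6/85, mR=-2262/34085; mL+mR=144/34085 → advance +1; mR−mL=-4668/34085 → turn -1·90°
n=4: pose=(9,-3,S); sL=30/269, sR=30/149; mL=15/149, mR=-5835/40081; mL+mR=-1800/40081 → advance -1; mR−mL=-9870/40081 → turn -1·90°
n=5: pose=(9,-2,W); sL=60/377, sR=12/73; mL=6/73, mR=-2334/27521; mL+mR=-72/27521 → advance -1; mR−mL=-4596/27521 → turn -1·90°

0 30/233 6/25 3/25 -1023/5825 7 -5 S
1 12/65 60/289 30/289 -2166/18785 7 -4 W
2 3/13 15/122 15/244 -6/793 8 -4 N
3 60/401 12/85 6/85 -2262/34085 8 -3 E
4 30/269 30/149 15/149 -5835/40081 9 -3 S
5 60/377 12/73 6/73 -2334/27521 9 -2 W
final 10 -2 N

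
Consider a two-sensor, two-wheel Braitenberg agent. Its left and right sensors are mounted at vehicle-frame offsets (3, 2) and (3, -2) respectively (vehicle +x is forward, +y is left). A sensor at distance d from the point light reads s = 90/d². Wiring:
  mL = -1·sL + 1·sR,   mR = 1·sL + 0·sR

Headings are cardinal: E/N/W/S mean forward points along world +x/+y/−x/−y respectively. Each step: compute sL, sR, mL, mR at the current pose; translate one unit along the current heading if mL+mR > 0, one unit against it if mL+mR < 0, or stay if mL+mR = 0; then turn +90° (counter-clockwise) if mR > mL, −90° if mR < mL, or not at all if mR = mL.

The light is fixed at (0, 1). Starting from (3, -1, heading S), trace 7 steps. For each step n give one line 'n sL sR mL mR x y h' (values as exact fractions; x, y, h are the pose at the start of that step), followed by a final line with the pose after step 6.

0 9/5 45/13 108/65 9/5 3 -1 S
1 90/37 90/61 -2160/2257 90/37 3 -2 E
2 45/2 5/2 -20 45/2 4 -2 N
3 90/17 90 1440/17 90/17 4 -1 W
4 45 45/13 -540/13 45 3 -1 N
5 10 90 80 10 3 0 W
6 45/2 9/2 -18 45/2 2 0 N
final 2 1 W

n=0: pose=(3,-1,S); sL=9/5, sR=45/13; mL=108/65, mR=9/5; mL+mR=45/13 → advance +1; mR−mL=9/65 → turn +1·90°
n=1: pose=(3,-2,E); sL=90/37, sR=90/61; mL=-2160/2257, mR=90/37; mL+mR=90/61 → advance +1; mR−mL=7650/2257 → turn +1·90°
n=2: pose=(4,-2,N); sL=45/2, sR=5/2; mL=-20, mR=45/2; mL+mR=5/2 → advance +1; mR−mL=85/2 → turn +1·90°
n=3: pose=(4,-1,W); sL=90/17, sR=90; mL=1440/17, mR=90/17; mL+mR=90 → advance +1; mR−mL=-1350/17 → turn -1·90°
n=4: pose=(3,-1,N); sL=45, sR=45/13; mL=-540/13, mR=45; mL+mR=45/13 → advance +1; mR−mL=1125/13 → turn +1·90°
n=5: pose=(3,0,W); sL=10, sR=90; mL=80, mR=10; mL+mR=90 → advance +1; mR−mL=-70 → turn -1·90°
n=6: pose=(2,0,N); sL=45/2, sR=9/2; mL=-18, mR=45/2; mL+mR=9/2 → advance +1; mR−mL=81/2 → turn +1·90°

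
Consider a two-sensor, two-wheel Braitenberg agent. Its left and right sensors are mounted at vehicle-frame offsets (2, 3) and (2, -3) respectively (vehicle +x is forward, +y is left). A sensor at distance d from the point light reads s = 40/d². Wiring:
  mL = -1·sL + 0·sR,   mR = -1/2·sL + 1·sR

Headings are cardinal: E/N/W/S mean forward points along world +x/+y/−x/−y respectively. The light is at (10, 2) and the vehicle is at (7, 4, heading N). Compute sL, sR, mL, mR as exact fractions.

left sensor world pos  = (4, 6); dL² = 52
right sensor world pos = (10, 6); dR² = 16
sL = 40/52 = 10/13
sR = 40/16 = 5/2
mL = -1·sL + 0·sR = -10/13
mR = -1/2·sL + 1·sR = 55/26

10/13 5/2 -10/13 55/26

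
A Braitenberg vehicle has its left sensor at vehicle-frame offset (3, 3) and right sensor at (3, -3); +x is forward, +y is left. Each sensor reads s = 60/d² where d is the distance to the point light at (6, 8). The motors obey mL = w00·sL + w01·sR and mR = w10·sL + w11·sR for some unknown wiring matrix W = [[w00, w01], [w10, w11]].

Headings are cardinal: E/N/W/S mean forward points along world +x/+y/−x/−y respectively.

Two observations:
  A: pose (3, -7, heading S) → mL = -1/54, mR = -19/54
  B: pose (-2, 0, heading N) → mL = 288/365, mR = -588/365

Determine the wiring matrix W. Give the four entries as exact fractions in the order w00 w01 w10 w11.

obs A: pose=(3,-7,S) → sL=5/27, sR=1/6, mL=-1/54, mR=-19/54
obs B: pose=(-2,0,N) → sL=30/73, sR=6/5, mL=288/365, mR=-588/365
sensor matrix S = [[5/27, 1/6], [30/73, 6/5]]; det S = 101/657
solve [mL_A; mL_B] = S·[w00; w01] and [mR_A; mR_B] = S·[w10; w11]:
  w00 = -1, w01 = 1, w10 = -1, w11 = -1

-1 1 -1 -1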